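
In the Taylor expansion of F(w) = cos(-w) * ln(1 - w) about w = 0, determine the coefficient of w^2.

Expand each factor separately, then convolve coefficients.

-1/2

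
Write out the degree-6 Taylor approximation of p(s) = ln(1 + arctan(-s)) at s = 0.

-4*s^6/45 - s^5/15 + s^4/12 - s^2/2 - s

Substitute the inner expansion into the outer series and collect powers.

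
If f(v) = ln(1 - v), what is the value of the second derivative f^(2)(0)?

Differentiate repeatedly and evaluate at the center.
The coefficient of v^2 in the expansion is -1/2, so f′′(0) = 2! * (-1/2) = -1.

-1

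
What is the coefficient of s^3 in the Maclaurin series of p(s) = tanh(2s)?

-8/3

[s^0] = 0;  [s^1] = 2;  [s^2] = 0;  [s^3] = -8/3.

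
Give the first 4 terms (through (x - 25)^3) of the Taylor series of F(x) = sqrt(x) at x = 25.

Compute the successive derivatives at the expansion point and divide by k!.
F(25) = 5
F′(25) = 1/10
F′′(25) = -1/500
F′′′(25) = 3/25000

(x - 25)^3/50000 - (x - 25)^2/1000 + (x - 25)/10 + 5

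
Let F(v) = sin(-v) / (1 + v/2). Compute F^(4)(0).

Write out both Maclaurin series and multiply, keeping only the needed powers.
The coefficient of v^4 in the expansion is 1/24, so F^(4)(0) = 4! * (1/24) = 1.

1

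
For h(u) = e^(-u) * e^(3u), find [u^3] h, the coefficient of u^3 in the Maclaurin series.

4/3

Take the Cauchy product of the two expansions.
h(0) = 1
h′(0) = 2
h′′(0) = 4
h′′′(0) = 8
Then c_k = h^(k)(0)/k! gives each Taylor coefficient.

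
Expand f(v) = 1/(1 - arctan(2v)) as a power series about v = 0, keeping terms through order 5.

32*v^5/5 + 16*v^4/3 + 16*v^3/3 + 4*v^2 + 2*v + 1

Compose series: expand the inner function first, then feed it into the outer expansion.
f(0) = 1
f′(0) = 2
f′′(0) = 8
f′′′(0) = 32
f^(4)(0) = 128
f^(5)(0) = 768
Then c_k = f^(k)(0)/k! gives each Taylor coefficient.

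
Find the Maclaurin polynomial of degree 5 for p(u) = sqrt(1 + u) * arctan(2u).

6389*u^5/960 - 29*u^4/24 - 35*u^3/12 + u^2 + 2*u

Multiply the two series term by term and collect like powers.
p(0) = 0
p′(0) = 2
p′′(0) = 2
p′′′(0) = -35/2
p^(4)(0) = -29
p^(5)(0) = 6389/8
Dividing each by k! gives the coefficients c_0, ..., c_5.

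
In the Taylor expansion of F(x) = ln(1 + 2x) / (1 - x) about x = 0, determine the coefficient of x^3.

Expand 1/(denominator) as a geometric series and multiply by the numerator's series.
[x^0] = 0;  [x^1] = 2;  [x^2] = 0;  [x^3] = 8/3.

8/3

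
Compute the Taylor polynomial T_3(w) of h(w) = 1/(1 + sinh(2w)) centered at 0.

Substitute the inner expansion into the outer series and collect powers.
h(0) = 1
h′(0) = -2
h′′(0) = 8
h′′′(0) = -56
Dividing each by k! gives the coefficients c_0, ..., c_3.

-28*w^3/3 + 4*w^2 - 2*w + 1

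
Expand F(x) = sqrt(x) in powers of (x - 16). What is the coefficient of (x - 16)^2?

F(16) = 4
F′(16) = 1/8
F′′(16) = -1/256
Dividing each by k! gives the coefficients c_0, ..., c_2.

-1/512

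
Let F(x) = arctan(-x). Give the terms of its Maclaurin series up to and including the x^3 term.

x^3/3 - x

Use the known series and substitute for the argument.
F(0) = 0
F′(0) = -1
F′′(0) = 0
F′′′(0) = 2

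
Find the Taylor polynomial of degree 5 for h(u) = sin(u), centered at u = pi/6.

sqrt(3)*(u - pi/6)^5/240 + (u - pi/6)^4/48 - sqrt(3)*(u - pi/6)^3/12 - (u - pi/6)^2/4 + sqrt(3)*(u - pi/6)/2 + 1/2

Compute the successive derivatives at the expansion point and divide by k!.
h(pi/6) = 1/2
h′(pi/6) = sqrt(3)/2
h′′(pi/6) = -1/2
h′′′(pi/6) = -sqrt(3)/2
h^(4)(pi/6) = 1/2
h^(5)(pi/6) = sqrt(3)/2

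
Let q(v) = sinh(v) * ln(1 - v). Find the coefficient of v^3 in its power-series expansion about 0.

Write out both Maclaurin series and multiply, keeping only the needed powers.
q(0) = 0
q′(0) = 0
q′′(0) = -2
q′′′(0) = -3

-1/2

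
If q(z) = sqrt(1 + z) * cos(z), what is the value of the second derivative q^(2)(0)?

-5/4

Take the Cauchy product of the two expansions.
The coefficient of z^2 in the expansion is -5/8, so q′′(0) = 2! * (-5/8) = -5/4.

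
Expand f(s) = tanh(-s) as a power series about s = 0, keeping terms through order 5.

f(0) = 0
f′(0) = -1
f′′(0) = 0
f′′′(0) = 2
f^(4)(0) = 0
f^(5)(0) = -16
The Taylor polynomial is Σ f^(k)(0)/k! · s^k.

-2*s^5/15 + s^3/3 - s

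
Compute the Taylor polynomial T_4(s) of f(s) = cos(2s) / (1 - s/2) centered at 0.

Write out both Maclaurin series and multiply, keeping only the needed powers.
f(0) = 1
f′(0) = 1/2
f′′(0) = -7/2
f′′′(0) = -21/4
f^(4)(0) = 11/2

11*s^4/48 - 7*s^3/8 - 7*s^2/4 + s/2 + 1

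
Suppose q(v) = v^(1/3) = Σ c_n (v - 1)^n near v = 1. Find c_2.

-1/9

[(v - 1)^0] = 1;  [(v - 1)^1] = 1/3;  [(v - 1)^2] = -1/9.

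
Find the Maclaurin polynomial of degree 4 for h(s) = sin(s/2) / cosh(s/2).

Invert the denominator's series and multiply.

-s^3/12 + s/2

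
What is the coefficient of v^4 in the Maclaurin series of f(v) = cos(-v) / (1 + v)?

Take the Cauchy product of the two expansions.
f(0) = 1
f′(0) = -1
f′′(0) = 1
f′′′(0) = -3
f^(4)(0) = 13
So c_4 = f^(4)(0)/4! = 13/24.

13/24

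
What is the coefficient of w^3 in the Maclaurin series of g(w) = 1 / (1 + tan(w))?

Expand as Σ (-1)^k u^k with u equal to the inner function's series.
g(0) = 1
g′(0) = -1
g′′(0) = 2
g′′′(0) = -8

-4/3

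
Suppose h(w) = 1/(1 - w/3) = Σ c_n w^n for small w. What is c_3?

1/27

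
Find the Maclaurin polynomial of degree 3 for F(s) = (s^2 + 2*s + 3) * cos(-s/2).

Shift and add copies of the series according to the polynomial's terms.
F(0) = 3
F′(0) = 2
F′′(0) = 5/4
F′′′(0) = -3/2
Dividing each by k! gives the coefficients c_0, ..., c_3.

-s^3/4 + 5*s^2/8 + 2*s + 3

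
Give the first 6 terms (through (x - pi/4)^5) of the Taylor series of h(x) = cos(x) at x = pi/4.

Use the known series and substitute for the argument.
h(pi/4) = sqrt(2)/2
h′(pi/4) = -sqrt(2)/2
h′′(pi/4) = -sqrt(2)/2
h′′′(pi/4) = sqrt(2)/2
h^(4)(pi/4) = sqrt(2)/2
h^(5)(pi/4) = -sqrt(2)/2

-sqrt(2)*(x - pi/4)^5/240 + sqrt(2)*(x - pi/4)^4/48 + sqrt(2)*(x - pi/4)^3/12 - sqrt(2)*(x - pi/4)^2/4 - sqrt(2)*(x - pi/4)/2 + sqrt(2)/2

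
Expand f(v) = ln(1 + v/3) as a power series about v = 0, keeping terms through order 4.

-v^4/324 + v^3/81 - v^2/18 + v/3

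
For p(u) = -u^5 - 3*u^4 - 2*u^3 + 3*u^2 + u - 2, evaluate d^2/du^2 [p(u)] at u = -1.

2

The coefficient of (u + 1)^2 in the expansion is 1, so p′′(-1) = 2! * (1) = 2.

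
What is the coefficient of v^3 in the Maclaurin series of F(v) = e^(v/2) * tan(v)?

Take the Cauchy product of the two expansions.
F(0) = 0
F′(0) = 1
F′′(0) = 1
F′′′(0) = 11/4

11/24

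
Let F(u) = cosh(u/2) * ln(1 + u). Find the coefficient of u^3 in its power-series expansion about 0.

11/24

Multiply the two series term by term and collect like powers.
So c_3 = F′′′(0)/3! = 11/24.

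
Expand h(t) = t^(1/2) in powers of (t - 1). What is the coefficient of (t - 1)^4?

Apply the Taylor formula c_k = f^(k)(a)/k!.
h(1) = 1
h′(1) = 1/2
h′′(1) = -1/4
h′′′(1) = 3/8
h^(4)(1) = -15/16

-5/128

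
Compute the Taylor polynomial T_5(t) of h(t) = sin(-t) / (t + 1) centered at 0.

Use 1/(1 - r) = Σ r^k on the denominator, then take the Cauchy product.
h(0) = 0
h′(0) = -1
h′′(0) = 2
h′′′(0) = -5
h^(4)(0) = 20
h^(5)(0) = -101

-101*t^5/120 + 5*t^4/6 - 5*t^3/6 + t^2 - t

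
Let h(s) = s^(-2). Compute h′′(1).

6

The coefficient of (s - 1)^2 in the expansion is 3, so h′′(1) = 2! * (3) = 6.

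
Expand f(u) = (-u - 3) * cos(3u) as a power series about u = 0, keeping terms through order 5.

-27*u^5/8 - 81*u^4/8 + 9*u^3/2 + 27*u^2/2 - u - 3

Multiply each power in the prefactor through the base expansion.
[u^0] = -3;  [u^1] = -1;  [u^2] = 27/2;  [u^3] = 9/2;  [u^4] = -81/8;  [u^5] = -27/8.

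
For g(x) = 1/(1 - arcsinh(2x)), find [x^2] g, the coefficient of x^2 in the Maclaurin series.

4

Plug the Maclaurin series of the inner function into that of the outer and collect terms.
[x^0] = 1;  [x^1] = 2;  [x^2] = 4.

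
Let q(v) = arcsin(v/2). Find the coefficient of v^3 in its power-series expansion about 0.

[v^0] = 0;  [v^1] = 1/2;  [v^2] = 0;  [v^3] = 1/48.
So c_3 = q′′′(0)/3! = 1/48.

1/48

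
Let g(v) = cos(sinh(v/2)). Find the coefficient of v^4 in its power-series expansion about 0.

Compose series: expand the inner function first, then feed it into the outer expansion.
g(0) = 1
g′(0) = 0
g′′(0) = -1/4
g′′′(0) = 0
g^(4)(0) = -3/16
Then c_k = g^(k)(0)/k! gives each Taylor coefficient.

-1/128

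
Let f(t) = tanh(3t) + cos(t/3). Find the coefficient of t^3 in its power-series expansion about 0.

-9

Expand each term separately and add.
f(0) = 1
f′(0) = 3
f′′(0) = -1/9
f′′′(0) = -54
So c_3 = f′′′(0)/3! = -9.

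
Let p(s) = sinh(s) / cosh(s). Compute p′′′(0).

-2

Invert the denominator's series and multiply.
The coefficient of s^3 in the expansion is -1/3, so p′′′(0) = 3! * (-1/3) = -2.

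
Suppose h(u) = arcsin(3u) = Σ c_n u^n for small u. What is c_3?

9/2

h(0) = 0
h′(0) = 3
h′′(0) = 0
h′′′(0) = 27
So c_3 = h′′′(0)/3! = 9/2.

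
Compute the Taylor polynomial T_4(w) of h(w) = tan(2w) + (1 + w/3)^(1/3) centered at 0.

-10*w^4/19683 + 5837*w^3/2187 - w^2/81 + 19*w/9 + 1

Add the two expansions coefficient-wise.
h(0) = 1
h′(0) = 19/9
h′′(0) = -2/81
h′′′(0) = 11674/729
h^(4)(0) = -80/6561
Dividing each by k! gives the coefficients c_0, ..., c_4.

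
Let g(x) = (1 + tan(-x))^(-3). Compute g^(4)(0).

Let u equal the inner series; expand the outer function in u and truncate.
From the series, [x^4] g = 19; multiply by 4! = 24 to get 456.

456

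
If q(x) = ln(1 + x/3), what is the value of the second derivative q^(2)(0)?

From the series, [x^2] q = -1/18; multiply by 2! = 2 to get -1/9.

-1/9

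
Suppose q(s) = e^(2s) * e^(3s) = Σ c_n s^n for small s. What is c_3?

Write out both Maclaurin series and multiply, keeping only the needed powers.
[s^0] = 1;  [s^1] = 5;  [s^2] = 25/2;  [s^3] = 125/6.
So c_3 = q′′′(0)/3! = 125/6.

125/6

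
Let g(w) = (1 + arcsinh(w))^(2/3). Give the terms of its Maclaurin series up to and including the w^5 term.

Compose series: expand the inner function first, then feed it into the outer expansion.
[w^0] = 1;  [w^1] = 2/3;  [w^2] = -1/9;  [w^3] = -5/81;  [w^4] = 2/243;  [w^5] = 649/14580.

649*w^5/14580 + 2*w^4/243 - 5*w^3/81 - w^2/9 + 2*w/3 + 1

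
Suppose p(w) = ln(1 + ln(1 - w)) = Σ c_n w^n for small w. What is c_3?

Plug the Maclaurin series of the inner function into that of the outer and collect terms.
[w^0] = 0;  [w^1] = -1;  [w^2] = -1;  [w^3] = -7/6.

-7/6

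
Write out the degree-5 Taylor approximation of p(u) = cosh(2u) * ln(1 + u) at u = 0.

Expand each factor separately, then convolve coefficients.
p(0) = 0
p′(0) = 1
p′′(0) = -1
p′′′(0) = 14
p^(4)(0) = -30
p^(5)(0) = 184

23*u^5/15 - 5*u^4/4 + 7*u^3/3 - u^2/2 + u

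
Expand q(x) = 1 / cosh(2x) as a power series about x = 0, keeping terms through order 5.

Divide the numerator series by the denominator series (power-series long division).
q(0) = 1
q′(0) = 0
q′′(0) = -4
q′′′(0) = 0
q^(4)(0) = 80
q^(5)(0) = 0
The Taylor polynomial is Σ q^(k)(0)/k! · x^k.

10*x^4/3 - 2*x^2 + 1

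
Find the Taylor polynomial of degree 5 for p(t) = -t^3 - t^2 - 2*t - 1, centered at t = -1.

-(t + 1)^3 + 2*(t + 1)^2 - 3*(t + 1) + 1

p(-1) = 1
p′(-1) = -3
p′′(-1) = 4
p′′′(-1) = -6
p^(4)(-1) = 0
p^(5)(-1) = 0
Then c_k = p^(k)(-1)/k! gives each Taylor coefficient.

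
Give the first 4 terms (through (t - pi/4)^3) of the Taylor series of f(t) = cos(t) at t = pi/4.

sqrt(2)*(t - pi/4)^3/12 - sqrt(2)*(t - pi/4)^2/4 - sqrt(2)*(t - pi/4)/2 + sqrt(2)/2

Differentiate repeatedly and evaluate at the center.
[(t - pi/4)^0] = sqrt(2)/2;  [(t - pi/4)^1] = -sqrt(2)/2;  [(t - pi/4)^2] = -sqrt(2)/4;  [(t - pi/4)^3] = sqrt(2)/12.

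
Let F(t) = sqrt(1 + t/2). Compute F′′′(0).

The coefficient of t^3 in the expansion is 1/128, so F′′′(0) = 3! * (1/128) = 3/64.

3/64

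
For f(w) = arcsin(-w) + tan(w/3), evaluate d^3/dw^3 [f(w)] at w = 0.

-25/27

Add the two expansions coefficient-wise.
From the series, [w^3] f = -25/162; multiply by 3! = 6 to get -25/27.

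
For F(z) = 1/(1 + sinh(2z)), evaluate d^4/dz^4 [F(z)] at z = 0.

512

Let u equal the inner series; expand the outer function in u and truncate.
The coefficient of z^4 in the expansion is 64/3, so F^(4)(0) = 4! * (64/3) = 512.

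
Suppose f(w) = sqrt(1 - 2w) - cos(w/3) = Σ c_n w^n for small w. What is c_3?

Combine the two series term by term.
f(0) = 0
f′(0) = -1
f′′(0) = -8/9
f′′′(0) = -3

-1/2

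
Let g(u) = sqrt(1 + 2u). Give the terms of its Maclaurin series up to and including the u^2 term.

g(0) = 1
g′(0) = 1
g′′(0) = -1
The Taylor polynomial is Σ g^(k)(0)/k! · u^k.

-u^2/2 + u + 1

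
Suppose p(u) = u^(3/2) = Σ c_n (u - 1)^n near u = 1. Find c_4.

3/128

[(u - 1)^0] = 1;  [(u - 1)^1] = 3/2;  [(u - 1)^2] = 3/8;  [(u - 1)^3] = -1/16;  [(u - 1)^4] = 3/128.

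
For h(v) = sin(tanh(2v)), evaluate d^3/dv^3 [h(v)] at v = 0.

Compose series: expand the inner function first, then feed it into the outer expansion.
The coefficient of v^3 in the expansion is -4, so h′′′(0) = 3! * (-4) = -24.

-24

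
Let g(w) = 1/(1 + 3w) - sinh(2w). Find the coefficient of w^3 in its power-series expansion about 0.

Combine the two series term by term.
g(0) = 1
g′(0) = -5
g′′(0) = 18
g′′′(0) = -170
Dividing each by k! gives the coefficients c_0, ..., c_3.

-85/3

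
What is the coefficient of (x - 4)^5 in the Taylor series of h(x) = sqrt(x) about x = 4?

7/131072

h(4) = 2
h′(4) = 1/4
h′′(4) = -1/32
h′′′(4) = 3/256
h^(4)(4) = -15/2048
h^(5)(4) = 105/16384
So c_5 = h^(5)(4)/5! = 7/131072.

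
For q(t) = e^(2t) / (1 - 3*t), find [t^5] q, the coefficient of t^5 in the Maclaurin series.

7099/15

Expand 1/(denominator) as a geometric series and multiply by the numerator's series.
q(0) = 1
q′(0) = 5
q′′(0) = 34
q′′′(0) = 314
q^(4)(0) = 3784
q^(5)(0) = 56792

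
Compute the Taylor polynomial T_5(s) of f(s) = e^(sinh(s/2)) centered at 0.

Compose series: expand the inner function first, then feed it into the outer expansion.
f(0) = 1
f′(0) = 1/2
f′′(0) = 1/4
f′′′(0) = 1/4
f^(4)(0) = 5/16
f^(5)(0) = 3/8
Dividing each by k! gives the coefficients c_0, ..., c_5.

s^5/320 + 5*s^4/384 + s^3/24 + s^2/8 + s/2 + 1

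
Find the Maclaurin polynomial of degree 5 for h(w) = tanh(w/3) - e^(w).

-227*w^5/29160 - w^4/24 - 29*w^3/162 - w^2/2 - 2*w/3 - 1

Add the two expansions coefficient-wise.
h(0) = -1
h′(0) = -2/3
h′′(0) = -1
h′′′(0) = -29/27
h^(4)(0) = -1
h^(5)(0) = -227/243
The Taylor polynomial is Σ h^(k)(0)/k! · w^k.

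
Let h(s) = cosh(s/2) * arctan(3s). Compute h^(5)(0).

91167/16

Take the Cauchy product of the two expansions.
The coefficient of s^5 in the expansion is 30389/640, so h^(5)(0) = 5! * (30389/640) = 91167/16.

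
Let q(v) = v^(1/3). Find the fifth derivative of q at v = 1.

880/243

The coefficient of (v - 1)^5 in the expansion is 22/729, so q^(5)(1) = 5! * (22/729) = 880/243.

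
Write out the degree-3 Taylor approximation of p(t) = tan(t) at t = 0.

t^3/3 + t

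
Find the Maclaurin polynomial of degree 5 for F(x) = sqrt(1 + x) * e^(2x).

1949*x^5/3840 + 449*x^4/384 + 103*x^3/48 + 23*x^2/8 + 5*x/2 + 1

Take the Cauchy product of the two expansions.
F(0) = 1
F′(0) = 5/2
F′′(0) = 23/4
F′′′(0) = 103/8
F^(4)(0) = 449/16
F^(5)(0) = 1949/32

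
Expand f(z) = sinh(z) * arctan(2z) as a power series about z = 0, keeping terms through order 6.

215*z^6/36 - 7*z^4/3 + 2*z^2

Expand each factor separately, then convolve coefficients.
f(0) = 0
f′(0) = 0
f′′(0) = 4
f′′′(0) = 0
f^(4)(0) = -56
f^(5)(0) = 0
f^(6)(0) = 4300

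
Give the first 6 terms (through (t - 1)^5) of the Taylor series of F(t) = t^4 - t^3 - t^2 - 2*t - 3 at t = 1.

F(1) = -6
F′(1) = -3
F′′(1) = 4
F′′′(1) = 18
F^(4)(1) = 24
F^(5)(1) = 0

(t - 1)^4 + 3*(t - 1)^3 + 2*(t - 1)^2 - 3*(t - 1) - 6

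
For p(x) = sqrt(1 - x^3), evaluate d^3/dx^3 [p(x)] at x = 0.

Differentiate repeatedly and evaluate at the center.
The coefficient of x^3 in the expansion is -1/2, so p′′′(0) = 3! * (-1/2) = -3.

-3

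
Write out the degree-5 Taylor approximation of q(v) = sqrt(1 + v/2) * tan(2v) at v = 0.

64181*v^5/15360 + 131*v^4/192 + 125*v^3/48 + v^2/2 + 2*v

Multiply the two series term by term and collect like powers.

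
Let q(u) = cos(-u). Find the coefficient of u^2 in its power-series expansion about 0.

-1/2

q(0) = 1
q′(0) = 0
q′′(0) = -1
So c_2 = q′′(0)/2! = -1/2.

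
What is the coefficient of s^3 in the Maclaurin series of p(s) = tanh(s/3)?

-1/81

[s^0] = 0;  [s^1] = 1/3;  [s^2] = 0;  [s^3] = -1/81.
So c_3 = p′′′(0)/3! = -1/81.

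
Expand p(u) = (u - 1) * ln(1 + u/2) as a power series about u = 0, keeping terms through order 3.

Multiply each power in the prefactor through the base expansion.
[u^0] = 0;  [u^1] = -1/2;  [u^2] = 5/8;  [u^3] = -1/6.

-u^3/6 + 5*u^2/8 - u/2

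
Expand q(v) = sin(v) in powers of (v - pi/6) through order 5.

sqrt(3)*(v - pi/6)^5/240 + (v - pi/6)^4/48 - sqrt(3)*(v - pi/6)^3/12 - (v - pi/6)^2/4 + sqrt(3)*(v - pi/6)/2 + 1/2

q(pi/6) = 1/2
q′(pi/6) = sqrt(3)/2
q′′(pi/6) = -1/2
q′′′(pi/6) = -sqrt(3)/2
q^(4)(pi/6) = 1/2
q^(5)(pi/6) = sqrt(3)/2
Then c_k = q^(k)(pi/6)/k! gives each Taylor coefficient.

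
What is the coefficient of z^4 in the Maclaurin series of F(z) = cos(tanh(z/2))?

Substitute the inner expansion into the outer series and collect powers.
So c_4 = F^(4)(0)/4! = 3/128.

3/128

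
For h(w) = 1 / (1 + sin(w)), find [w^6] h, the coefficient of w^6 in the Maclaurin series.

17/45

Use the geometric series for the reciprocal, then substitute.
[w^0] = 1;  [w^1] = -1;  [w^2] = 1;  [w^3] = -5/6;  [w^4] = 2/3;  [w^5] = -61/120;  [w^6] = 17/45.
So c_6 = h^(6)(0)/6! = 17/45.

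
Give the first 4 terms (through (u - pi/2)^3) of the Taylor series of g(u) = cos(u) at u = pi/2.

(u - pi/2)^3/6 - (u - pi/2)

Use the known series and substitute for the argument.
g(pi/2) = 0
g′(pi/2) = -1
g′′(pi/2) = 0
g′′′(pi/2) = 1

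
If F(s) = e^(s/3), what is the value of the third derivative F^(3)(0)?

1/27

Differentiate repeatedly and evaluate at the center.
From the series, [s^3] F = 1/162; multiply by 3! = 6 to get 1/27.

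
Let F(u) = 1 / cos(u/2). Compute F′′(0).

1/4

Divide the numerator series by the denominator series (power-series long division).
The coefficient of u^2 in the expansion is 1/8, so F′′(0) = 2! * (1/8) = 1/4.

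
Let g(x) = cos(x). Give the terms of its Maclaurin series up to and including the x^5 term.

[x^0] = 1;  [x^1] = 0;  [x^2] = -1/2;  [x^3] = 0;  [x^4] = 1/24;  [x^5] = 0.

x^4/24 - x^2/2 + 1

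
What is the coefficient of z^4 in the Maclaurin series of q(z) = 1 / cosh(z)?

Divide the numerator series by the denominator series (power-series long division).

5/24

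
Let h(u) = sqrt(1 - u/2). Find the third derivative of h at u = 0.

-3/64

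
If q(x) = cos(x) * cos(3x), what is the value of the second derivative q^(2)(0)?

-10

Expand each factor separately, then convolve coefficients.
From the series, [x^2] q = -5; multiply by 2! = 2 to get -10.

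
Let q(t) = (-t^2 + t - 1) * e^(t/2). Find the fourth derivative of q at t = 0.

-41/16

Shift and add copies of the series according to the polynomial's terms.
The coefficient of t^4 in the expansion is -41/384, so q^(4)(0) = 4! * (-41/384) = -41/16.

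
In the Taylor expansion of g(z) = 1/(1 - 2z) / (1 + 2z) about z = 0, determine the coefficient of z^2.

Expand each factor separately, then convolve coefficients.
[z^0] = 1;  [z^1] = 0;  [z^2] = 4.
So c_2 = g′′(0)/2! = 4.

4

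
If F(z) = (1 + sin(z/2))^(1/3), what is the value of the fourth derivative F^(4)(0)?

-1/162

Substitute the inner expansion into the outer series and collect powers.
From the series, [z^4] F = -1/3888; multiply by 4! = 24 to get -1/162.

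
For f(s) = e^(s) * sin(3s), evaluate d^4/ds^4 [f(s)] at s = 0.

-96

Multiply the two series term by term and collect like powers.
The coefficient of s^4 in the expansion is -4, so f^(4)(0) = 4! * (-4) = -96.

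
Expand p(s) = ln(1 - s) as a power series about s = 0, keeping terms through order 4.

p(0) = 0
p′(0) = -1
p′′(0) = -1
p′′′(0) = -2
p^(4)(0) = -6
The Taylor polynomial is Σ p^(k)(0)/k! · s^k.

-s^4/4 - s^3/3 - s^2/2 - s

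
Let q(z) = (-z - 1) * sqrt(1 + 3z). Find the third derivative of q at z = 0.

-27/8

Distribute the polynomial across the series and collect like powers.
The coefficient of z^3 in the expansion is -9/16, so q′′′(0) = 3! * (-9/16) = -27/8.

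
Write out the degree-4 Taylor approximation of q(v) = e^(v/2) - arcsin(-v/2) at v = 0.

v^4/384 + v^3/24 + v^2/8 + v + 1

Expand each term separately and add.
q(0) = 1
q′(0) = 1
q′′(0) = 1/4
q′′′(0) = 1/4
q^(4)(0) = 1/16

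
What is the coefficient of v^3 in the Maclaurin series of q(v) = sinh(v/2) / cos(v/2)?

Invert the denominator's series and multiply.
q(0) = 0
q′(0) = 1/2
q′′(0) = 0
q′′′(0) = 1/2

1/12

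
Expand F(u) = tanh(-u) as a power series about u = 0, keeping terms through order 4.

[u^0] = 0;  [u^1] = -1;  [u^2] = 0;  [u^3] = 1/3;  [u^4] = 0.

u^3/3 - u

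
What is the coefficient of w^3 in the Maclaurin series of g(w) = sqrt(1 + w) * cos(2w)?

-15/16

Write out both Maclaurin series and multiply, keeping only the needed powers.
[w^0] = 1;  [w^1] = 1/2;  [w^2] = -17/8;  [w^3] = -15/16.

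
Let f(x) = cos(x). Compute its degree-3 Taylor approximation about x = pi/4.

f(pi/4) = sqrt(2)/2
f′(pi/4) = -sqrt(2)/2
f′′(pi/4) = -sqrt(2)/2
f′′′(pi/4) = sqrt(2)/2

sqrt(2)*(x - pi/4)^3/12 - sqrt(2)*(x - pi/4)^2/4 - sqrt(2)*(x - pi/4)/2 + sqrt(2)/2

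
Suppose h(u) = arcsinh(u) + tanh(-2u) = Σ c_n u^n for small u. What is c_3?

5/2

Combine the two series term by term.
[u^0] = 0;  [u^1] = -1;  [u^2] = 0;  [u^3] = 5/2.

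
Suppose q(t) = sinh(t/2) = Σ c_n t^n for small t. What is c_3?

q(0) = 0
q′(0) = 1/2
q′′(0) = 0
q′′′(0) = 1/8

1/48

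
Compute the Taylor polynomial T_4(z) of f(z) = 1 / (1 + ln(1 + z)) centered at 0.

Write 1/(1+u) = 1 - u + u^2 - u^3 + ... and substitute the series for u.
f(0) = 1
f′(0) = -1
f′′(0) = 3
f′′′(0) = -14
f^(4)(0) = 88
Dividing each by k! gives the coefficients c_0, ..., c_4.

11*z^4/3 - 7*z^3/3 + 3*z^2/2 - z + 1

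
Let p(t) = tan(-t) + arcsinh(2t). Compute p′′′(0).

-10

Add the two expansions coefficient-wise.
From the series, [t^3] p = -5/3; multiply by 3! = 6 to get -10.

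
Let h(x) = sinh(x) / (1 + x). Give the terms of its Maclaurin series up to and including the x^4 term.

Take the Cauchy product of the two expansions.
h(0) = 0
h′(0) = 1
h′′(0) = -2
h′′′(0) = 7
h^(4)(0) = -28

-7*x^4/6 + 7*x^3/6 - x^2 + x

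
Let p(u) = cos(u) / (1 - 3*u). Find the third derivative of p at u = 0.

153

Expand 1/(denominator) as a geometric series and multiply by the numerator's series.
From the series, [u^3] p = 51/2; multiply by 3! = 6 to get 153.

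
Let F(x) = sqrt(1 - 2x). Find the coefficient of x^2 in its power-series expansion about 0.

-1/2

Compute the successive derivatives at the expansion point and divide by k!.
[x^0] = 1;  [x^1] = -1;  [x^2] = -1/2.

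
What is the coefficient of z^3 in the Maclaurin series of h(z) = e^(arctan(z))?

Substitute the inner expansion into the outer series and collect powers.

-1/6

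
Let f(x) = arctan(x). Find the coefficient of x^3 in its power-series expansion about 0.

-1/3

f(0) = 0
f′(0) = 1
f′′(0) = 0
f′′′(0) = -2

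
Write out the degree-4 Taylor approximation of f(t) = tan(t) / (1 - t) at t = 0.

4*t^4/3 + 4*t^3/3 + t^2 + t

Write out both Maclaurin series and multiply, keeping only the needed powers.
[t^0] = 0;  [t^1] = 1;  [t^2] = 1;  [t^3] = 4/3;  [t^4] = 4/3.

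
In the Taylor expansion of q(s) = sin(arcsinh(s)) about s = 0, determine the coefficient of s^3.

-1/3

Plug the Maclaurin series of the inner function into that of the outer and collect terms.
[s^0] = 0;  [s^1] = 1;  [s^2] = 0;  [s^3] = -1/3.
So c_3 = q′′′(0)/3! = -1/3.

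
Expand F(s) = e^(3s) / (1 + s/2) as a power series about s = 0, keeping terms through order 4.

31*s^4/16 + 23*s^3/8 + 13*s^2/4 + 5*s/2 + 1

Multiply the two series term by term and collect like powers.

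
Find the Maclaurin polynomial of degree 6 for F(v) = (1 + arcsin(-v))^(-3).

586*v^6/15 + 1049*v^5/40 + 17*v^4 + 21*v^3/2 + 6*v^2 + 3*v + 1

Compose series: expand the inner function first, then feed it into the outer expansion.
F(0) = 1
F′(0) = 3
F′′(0) = 12
F′′′(0) = 63
F^(4)(0) = 408
F^(5)(0) = 3147
F^(6)(0) = 28128
Then c_k = F^(k)(0)/k! gives each Taylor coefficient.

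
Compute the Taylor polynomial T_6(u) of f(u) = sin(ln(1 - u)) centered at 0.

Plug the Maclaurin series of the inner function into that of the outer and collect terms.
[u^0] = 0;  [u^1] = -1;  [u^2] = -1/2;  [u^3] = -1/6;  [u^4] = 0;  [u^5] = 1/12;  [u^6] = 1/8.

u^6/8 + u^5/12 - u^3/6 - u^2/2 - u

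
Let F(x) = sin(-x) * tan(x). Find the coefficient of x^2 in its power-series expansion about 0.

-1

Write out both Maclaurin series and multiply, keeping only the needed powers.
So c_2 = F′′(0)/2! = -1.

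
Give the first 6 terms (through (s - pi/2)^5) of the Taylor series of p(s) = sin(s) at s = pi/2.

(s - pi/2)^4/24 - (s - pi/2)^2/2 + 1

[(s - pi/2)^0] = 1;  [(s - pi/2)^1] = 0;  [(s - pi/2)^2] = -1/2;  [(s - pi/2)^3] = 0;  [(s - pi/2)^4] = 1/24;  [(s - pi/2)^5] = 0.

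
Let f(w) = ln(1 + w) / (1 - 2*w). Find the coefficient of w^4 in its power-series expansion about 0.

Expand 1/(denominator) as a geometric series and multiply by the numerator's series.
f(0) = 0
f′(0) = 1
f′′(0) = 3
f′′′(0) = 20
f^(4)(0) = 154

77/12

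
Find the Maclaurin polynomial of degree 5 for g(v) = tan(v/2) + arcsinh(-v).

-17*v^5/240 + 5*v^3/24 - v/2

Combine the two series term by term.
[v^0] = 0;  [v^1] = -1/2;  [v^2] = 0;  [v^3] = 5/24;  [v^4] = 0;  [v^5] = -17/240.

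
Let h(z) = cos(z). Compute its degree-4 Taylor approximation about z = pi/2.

(z - pi/2)^3/6 - (z - pi/2)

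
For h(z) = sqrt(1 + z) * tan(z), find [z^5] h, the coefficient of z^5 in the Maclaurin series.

Expand each factor separately, then convolve coefficients.

101/1920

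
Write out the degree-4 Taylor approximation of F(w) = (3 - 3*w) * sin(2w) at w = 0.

Distribute the polynomial across the series and collect like powers.

4*w^4 - 4*w^3 - 6*w^2 + 6*w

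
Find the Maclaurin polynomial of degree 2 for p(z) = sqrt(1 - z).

p(0) = 1
p′(0) = -1/2
p′′(0) = -1/4

-z^2/8 - z/2 + 1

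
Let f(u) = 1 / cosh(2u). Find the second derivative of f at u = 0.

Invert the denominator's series and multiply.
From the series, [u^2] f = -2; multiply by 2! = 2 to get -4.

-4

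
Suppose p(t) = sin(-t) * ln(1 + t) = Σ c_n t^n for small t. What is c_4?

Write out both Maclaurin series and multiply, keeping only the needed powers.
p(0) = 0
p′(0) = 0
p′′(0) = -2
p′′′(0) = 3
p^(4)(0) = -4

-1/6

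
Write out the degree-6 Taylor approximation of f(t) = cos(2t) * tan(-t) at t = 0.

Take the Cauchy product of the two expansions.
f(0) = 0
f′(0) = -1
f′′(0) = 0
f′′′(0) = 10
f^(4)(0) = 0
f^(5)(0) = -16
f^(6)(0) = 0
Then c_k = f^(k)(0)/k! gives each Taylor coefficient.

-2*t^5/15 + 5*t^3/3 - t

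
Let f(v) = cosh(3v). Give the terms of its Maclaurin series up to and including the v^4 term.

Apply the Taylor formula c_k = f^(k)(a)/k!.

27*v^4/8 + 9*v^2/2 + 1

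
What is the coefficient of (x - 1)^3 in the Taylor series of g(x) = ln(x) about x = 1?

Use the known series and substitute for the argument.
[(x - 1)^0] = 0;  [(x - 1)^1] = 1;  [(x - 1)^2] = -1/2;  [(x - 1)^3] = 1/3.
So c_3 = g′′′(1)/3! = 1/3.

1/3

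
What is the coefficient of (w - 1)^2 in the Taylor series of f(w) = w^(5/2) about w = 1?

15/8

[(w - 1)^0] = 1;  [(w - 1)^1] = 5/2;  [(w - 1)^2] = 15/8.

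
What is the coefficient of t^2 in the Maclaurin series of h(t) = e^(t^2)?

Compute the successive derivatives at the expansion point and divide by k!.
[t^0] = 1;  [t^1] = 0;  [t^2] = 1.

1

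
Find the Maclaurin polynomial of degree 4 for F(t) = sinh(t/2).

t^3/48 + t/2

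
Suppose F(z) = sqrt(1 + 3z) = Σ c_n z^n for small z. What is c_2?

F(0) = 1
F′(0) = 3/2
F′′(0) = -9/4
So c_2 = F′′(0)/2! = -9/8.

-9/8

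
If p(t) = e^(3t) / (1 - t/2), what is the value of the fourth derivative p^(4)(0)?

Write out both Maclaurin series and multiply, keeping only the needed powers.
From the series, [t^4] p = 115/16; multiply by 4! = 24 to get 345/2.

345/2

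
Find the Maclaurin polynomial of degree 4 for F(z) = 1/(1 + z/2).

F(0) = 1
F′(0) = -1/2
F′′(0) = 1/2
F′′′(0) = -3/4
F^(4)(0) = 3/2
Dividing each by k! gives the coefficients c_0, ..., c_4.

z^4/16 - z^3/8 + z^2/4 - z/2 + 1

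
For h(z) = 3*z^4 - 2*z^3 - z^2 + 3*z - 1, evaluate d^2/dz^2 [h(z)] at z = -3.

From the series, [(z + 3)^2] h = 179; multiply by 2! = 2 to get 358.

358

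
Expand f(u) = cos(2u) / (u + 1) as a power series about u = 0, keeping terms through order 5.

u^5/3 - u^4/3 + u^3 - u^2 - u + 1

Use 1/(1 - r) = Σ r^k on the denominator, then take the Cauchy product.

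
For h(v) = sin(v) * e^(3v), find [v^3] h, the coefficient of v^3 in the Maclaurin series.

13/3

Take the Cauchy product of the two expansions.
h(0) = 0
h′(0) = 1
h′′(0) = 6
h′′′(0) = 26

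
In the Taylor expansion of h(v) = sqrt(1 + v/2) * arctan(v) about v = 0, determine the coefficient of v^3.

-35/96

Multiply the two series term by term and collect like powers.
[v^0] = 0;  [v^1] = 1;  [v^2] = 1/4;  [v^3] = -35/96.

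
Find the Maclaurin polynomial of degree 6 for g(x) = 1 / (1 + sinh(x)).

Expand as Σ (-1)^k u^k with u equal to the inner function's series.
g(0) = 1
g′(0) = -1
g′′(0) = 2
g′′′(0) = -7
g^(4)(0) = 32
g^(5)(0) = -181
g^(6)(0) = 1232
Dividing each by k! gives the coefficients c_0, ..., c_6.

77*x^6/45 - 181*x^5/120 + 4*x^4/3 - 7*x^3/6 + x^2 - x + 1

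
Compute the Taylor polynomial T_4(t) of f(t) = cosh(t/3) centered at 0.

t^4/1944 + t^2/18 + 1

[t^0] = 1;  [t^1] = 0;  [t^2] = 1/18;  [t^3] = 0;  [t^4] = 1/1944.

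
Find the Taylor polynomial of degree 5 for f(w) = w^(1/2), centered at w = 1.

[(w - 1)^0] = 1;  [(w - 1)^1] = 1/2;  [(w - 1)^2] = -1/8;  [(w - 1)^3] = 1/16;  [(w - 1)^4] = -5/128;  [(w - 1)^5] = 7/256.

7*(w - 1)^5/256 - 5*(w - 1)^4/128 + (w - 1)^3/16 - (w - 1)^2/8 + (w - 1)/2 + 1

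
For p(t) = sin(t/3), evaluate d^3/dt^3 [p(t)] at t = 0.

-1/27

Use the known series and substitute for the argument.
The coefficient of t^3 in the expansion is -1/162, so p′′′(0) = 3! * (-1/162) = -1/27.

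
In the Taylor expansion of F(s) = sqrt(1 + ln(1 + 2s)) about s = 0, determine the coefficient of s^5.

Plug the Maclaurin series of the inner function into that of the outer and collect terms.
F(0) = 1
F′(0) = 1
F′′(0) = -3
F′′′(0) = 17
F^(4)(0) = -143
F^(5)(0) = 1609

1609/120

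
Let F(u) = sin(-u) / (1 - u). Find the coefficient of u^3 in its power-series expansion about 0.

-5/6

Take the Cauchy product of the two expansions.
F(0) = 0
F′(0) = -1
F′′(0) = -2
F′′′(0) = -5
Dividing each by k! gives the coefficients c_0, ..., c_3.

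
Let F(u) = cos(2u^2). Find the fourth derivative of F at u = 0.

Compute the successive derivatives at the expansion point and divide by k!.
The coefficient of u^4 in the expansion is -2, so F^(4)(0) = 4! * (-2) = -48.

-48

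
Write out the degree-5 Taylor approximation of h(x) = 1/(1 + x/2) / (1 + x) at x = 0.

Write out both Maclaurin series and multiply, keeping only the needed powers.
h(0) = 1
h′(0) = -3/2
h′′(0) = 7/2
h′′′(0) = -45/4
h^(4)(0) = 93/2
h^(5)(0) = -945/4
Then c_k = h^(k)(0)/k! gives each Taylor coefficient.

-63*x^5/32 + 31*x^4/16 - 15*x^3/8 + 7*x^2/4 - 3*x/2 + 1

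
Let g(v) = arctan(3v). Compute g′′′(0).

-54

The coefficient of v^3 in the expansion is -9, so g′′′(0) = 3! * (-9) = -54.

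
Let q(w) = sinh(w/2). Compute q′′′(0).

1/8

Apply the Taylor formula c_k = f^(k)(a)/k!.
From the series, [w^3] q = 1/48; multiply by 3! = 6 to get 1/8.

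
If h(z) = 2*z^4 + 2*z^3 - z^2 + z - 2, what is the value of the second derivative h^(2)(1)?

34

From the series, [(z - 1)^2] h = 17; multiply by 2! = 2 to get 34.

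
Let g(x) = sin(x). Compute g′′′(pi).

From the series, [(x - pi)^3] g = 1/6; multiply by 3! = 6 to get 1.

1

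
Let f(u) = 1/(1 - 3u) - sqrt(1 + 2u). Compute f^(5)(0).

Combine the two series term by term.
The coefficient of u^5 in the expansion is 1937/8, so f^(5)(0) = 5! * (1937/8) = 29055.

29055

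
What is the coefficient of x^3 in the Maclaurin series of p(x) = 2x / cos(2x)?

Invert the denominator's series and multiply.
So c_3 = p′′′(0)/3! = 4.

4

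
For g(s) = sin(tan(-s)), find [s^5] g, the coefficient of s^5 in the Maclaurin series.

1/40

Let u equal the inner series; expand the outer function in u and truncate.
[s^0] = 0;  [s^1] = -1;  [s^2] = 0;  [s^3] = -1/6;  [s^4] = 0;  [s^5] = 1/40.
So c_5 = g^(5)(0)/5! = 1/40.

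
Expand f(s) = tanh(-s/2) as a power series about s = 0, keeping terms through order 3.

s^3/24 - s/2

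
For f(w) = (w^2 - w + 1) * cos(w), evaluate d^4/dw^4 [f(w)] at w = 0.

-11

Distribute the polynomial across the series and collect like powers.
The coefficient of w^4 in the expansion is -11/24, so f^(4)(0) = 4! * (-11/24) = -11.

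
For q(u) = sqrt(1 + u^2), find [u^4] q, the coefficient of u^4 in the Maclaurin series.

-1/8

[u^0] = 1;  [u^1] = 0;  [u^2] = 1/2;  [u^3] = 0;  [u^4] = -1/8.
So c_4 = q^(4)(0)/4! = -1/8.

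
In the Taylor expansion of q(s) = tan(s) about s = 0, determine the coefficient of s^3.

q(0) = 0
q′(0) = 1
q′′(0) = 0
q′′′(0) = 2
So c_3 = q′′′(0)/3! = 1/3.

1/3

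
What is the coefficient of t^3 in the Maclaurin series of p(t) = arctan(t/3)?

-1/81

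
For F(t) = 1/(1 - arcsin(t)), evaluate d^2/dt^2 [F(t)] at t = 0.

2

Substitute the inner expansion into the outer series and collect powers.
The coefficient of t^2 in the expansion is 1, so F′′(0) = 2! * (1) = 2.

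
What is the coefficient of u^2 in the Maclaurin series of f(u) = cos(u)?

-1/2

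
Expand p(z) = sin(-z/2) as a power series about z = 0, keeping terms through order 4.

Compute the successive derivatives at the expansion point and divide by k!.
p(0) = 0
p′(0) = -1/2
p′′(0) = 0
p′′′(0) = 1/8
p^(4)(0) = 0
Dividing each by k! gives the coefficients c_0, ..., c_4.

z^3/48 - z/2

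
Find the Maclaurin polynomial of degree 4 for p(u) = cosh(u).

u^4/24 + u^2/2 + 1

p(0) = 1
p′(0) = 0
p′′(0) = 1
p′′′(0) = 0
p^(4)(0) = 1
Then c_k = p^(k)(0)/k! gives each Taylor coefficient.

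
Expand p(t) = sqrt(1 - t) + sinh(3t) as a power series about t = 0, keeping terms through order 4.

-5*t^4/128 + 71*t^3/16 - t^2/8 + 5*t/2 + 1

Combine the two series term by term.
[t^0] = 1;  [t^1] = 5/2;  [t^2] = -1/8;  [t^3] = 71/16;  [t^4] = -5/128.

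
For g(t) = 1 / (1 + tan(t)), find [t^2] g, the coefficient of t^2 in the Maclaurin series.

1

Write 1/(1+u) = 1 - u + u^2 - u^3 + ... and substitute the series for u.
g(0) = 1
g′(0) = -1
g′′(0) = 2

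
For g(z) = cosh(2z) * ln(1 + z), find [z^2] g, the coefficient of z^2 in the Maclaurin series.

-1/2

Expand each factor separately, then convolve coefficients.
g(0) = 0
g′(0) = 1
g′′(0) = -1
So c_2 = g′′(0)/2! = -1/2.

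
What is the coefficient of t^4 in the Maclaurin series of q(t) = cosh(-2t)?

2/3

q(0) = 1
q′(0) = 0
q′′(0) = 4
q′′′(0) = 0
q^(4)(0) = 16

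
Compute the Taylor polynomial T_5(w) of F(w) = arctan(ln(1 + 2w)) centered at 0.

-88*w^5/15 + 4*w^4 - 2*w^2 + 2*w

Substitute the inner expansion into the outer series and collect powers.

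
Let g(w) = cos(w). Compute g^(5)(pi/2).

The coefficient of (w - pi/2)^5 in the expansion is -1/120, so g^(5)(pi/2) = 5! * (-1/120) = -1.

-1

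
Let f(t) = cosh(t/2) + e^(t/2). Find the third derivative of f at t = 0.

1/8

Add the two expansions coefficient-wise.
The coefficient of t^3 in the expansion is 1/48, so f′′′(0) = 3! * (1/48) = 1/8.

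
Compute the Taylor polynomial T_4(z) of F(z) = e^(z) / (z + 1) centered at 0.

3*z^4/8 - z^3/3 + z^2/2 + 1

Expand 1/(denominator) as a geometric series and multiply by the numerator's series.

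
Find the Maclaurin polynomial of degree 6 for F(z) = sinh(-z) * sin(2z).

-11*z^6/180 + z^4 - 2*z^2

Take the Cauchy product of the two expansions.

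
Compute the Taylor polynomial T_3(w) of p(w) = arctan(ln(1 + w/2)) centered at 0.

Plug the Maclaurin series of the inner function into that of the outer and collect terms.
[w^0] = 0;  [w^1] = 1/2;  [w^2] = -1/8;  [w^3] = 0.

-w^2/8 + w/2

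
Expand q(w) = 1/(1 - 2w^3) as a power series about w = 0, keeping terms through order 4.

2*w^3 + 1

Differentiate repeatedly and evaluate at the center.
q(0) = 1
q′(0) = 0
q′′(0) = 0
q′′′(0) = 12
q^(4)(0) = 0
The Taylor polynomial is Σ q^(k)(0)/k! · w^k.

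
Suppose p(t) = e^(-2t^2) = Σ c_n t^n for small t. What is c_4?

p(0) = 1
p′(0) = 0
p′′(0) = -4
p′′′(0) = 0
p^(4)(0) = 48
So c_4 = p^(4)(0)/4! = 2.

2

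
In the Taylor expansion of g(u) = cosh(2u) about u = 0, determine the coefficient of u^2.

c_2 = g′′(0)/2! = 2.

2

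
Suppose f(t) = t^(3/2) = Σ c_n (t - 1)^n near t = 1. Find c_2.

Differentiate repeatedly and evaluate at the center.
[(t - 1)^0] = 1;  [(t - 1)^1] = 3/2;  [(t - 1)^2] = 3/8.
So c_2 = f′′(1)/2! = 3/8.

3/8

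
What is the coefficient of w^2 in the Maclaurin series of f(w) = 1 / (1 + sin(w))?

1

Use the geometric series for the reciprocal, then substitute.
[w^0] = 1;  [w^1] = -1;  [w^2] = 1.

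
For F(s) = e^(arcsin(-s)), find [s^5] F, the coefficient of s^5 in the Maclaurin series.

Compose series: expand the inner function first, then feed it into the outer expansion.
[s^0] = 1;  [s^1] = -1;  [s^2] = 1/2;  [s^3] = -1/3;  [s^4] = 5/24;  [s^5] = -1/6.
So c_5 = F^(5)(0)/5! = -1/6.

-1/6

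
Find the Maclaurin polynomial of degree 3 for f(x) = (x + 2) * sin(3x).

-9*x^3 + 3*x^2 + 6*x

Multiply each power in the prefactor through the base expansion.
f(0) = 0
f′(0) = 6
f′′(0) = 6
f′′′(0) = -54
Then c_k = f^(k)(0)/k! gives each Taylor coefficient.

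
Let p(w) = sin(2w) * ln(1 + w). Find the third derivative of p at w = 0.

-6

Take the Cauchy product of the two expansions.
The coefficient of w^3 in the expansion is -1, so p′′′(0) = 3! * (-1) = -6.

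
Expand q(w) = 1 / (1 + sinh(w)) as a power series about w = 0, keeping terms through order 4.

4*w^4/3 - 7*w^3/6 + w^2 - w + 1

Expand as Σ (-1)^k u^k with u equal to the inner function's series.
q(0) = 1
q′(0) = -1
q′′(0) = 2
q′′′(0) = -7
q^(4)(0) = 32
Dividing each by k! gives the coefficients c_0, ..., c_4.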